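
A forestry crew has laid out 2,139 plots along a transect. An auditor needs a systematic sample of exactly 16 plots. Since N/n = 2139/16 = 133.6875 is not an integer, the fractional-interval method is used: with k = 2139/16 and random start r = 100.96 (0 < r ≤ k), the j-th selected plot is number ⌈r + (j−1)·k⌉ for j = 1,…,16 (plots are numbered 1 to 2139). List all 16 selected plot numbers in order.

j=1: r + 0k = 100.96 → ⌈·⌉ = 101
j=2: r + 1k = 234.6475 → ⌈·⌉ = 235
j=3: r + 2k = 368.335 → ⌈·⌉ = 369
j=4: r + 3k = 502.0225 → ⌈·⌉ = 503
j=5: r + 4k = 635.71 → ⌈·⌉ = 636
j=6: r + 5k = 769.3975 → ⌈·⌉ = 770
j=7: r + 6k = 903.085 → ⌈·⌉ = 904
j=8: r + 7k = 1036.7725 → ⌈·⌉ = 1037
j=9: r + 8k = 1170.46 → ⌈·⌉ = 1171
j=10: r + 9k = 1304.1475 → ⌈·⌉ = 1305
j=11: r + 10k = 1437.835 → ⌈·⌉ = 1438
j=12: r + 11k = 1571.5225 → ⌈·⌉ = 1572
j=13: r + 12k = 1705.21 → ⌈·⌉ = 1706
j=14: r + 13k = 1838.8975 → ⌈·⌉ = 1839
j=15: r + 14k = 1972.585 → ⌈·⌉ = 1973
j=16: r + 15k = 2106.2725 → ⌈·⌉ = 2107

101, 235, 369, 503, 636, 770, 904, 1037, 1171, 1305, 1438, 1572, 1706, 1839, 1973, 2107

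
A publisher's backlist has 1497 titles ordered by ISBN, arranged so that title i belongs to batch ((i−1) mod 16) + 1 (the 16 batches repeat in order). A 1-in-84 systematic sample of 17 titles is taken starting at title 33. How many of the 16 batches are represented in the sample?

Consecutive selections differ by k = 84, so their batch numbers differ by 84 mod 16 = 4.
gcd(84, 16) = 4, so the sample visits 16/4 = 4 distinct residues mod 16.
Start 33 is batch 1; the batches hit are 1, 5, 9, 13.

4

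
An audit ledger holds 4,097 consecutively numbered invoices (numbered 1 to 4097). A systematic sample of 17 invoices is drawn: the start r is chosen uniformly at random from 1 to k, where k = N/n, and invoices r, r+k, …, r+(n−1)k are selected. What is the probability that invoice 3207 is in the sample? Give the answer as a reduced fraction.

k = 4097/17 = 241.
Invoice 3207 is selected iff r ≡ 3207 (mod 241); exactly one such r in {1,…,241}.
Inclusion probability = 1/241.

1/241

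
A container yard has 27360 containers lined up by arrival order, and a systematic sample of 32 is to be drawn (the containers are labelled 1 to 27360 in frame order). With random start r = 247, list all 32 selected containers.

247, 1102, 1957, 2812, 3667, 4522, 5377, 6232, 7087, 7942, 8797, 9652, 10507, 11362, 12217, 13072, 13927, 14782, 15637, 16492, 17347, 18202, 19057, 19912, 20767, 21622, 22477, 23332, 24187, 25042, 25897, 26752

k = N/n = 27360/32 = 855
container 1: 247
container 2: 247 + 855 = 1102
container 3: 1102 + 855 = 1957
container 4: 1957 + 855 = 2812
container 5: 2812 + 855 = 3667
container 6: 3667 + 855 = 4522
container 7: 4522 + 855 = 5377
container 8: 5377 + 855 = 6232
container 9: 6232 + 855 = 7087
container 10: 7087 + 855 = 7942
container 11: 7942 + 855 = 8797
container 12: 8797 + 855 = 9652
container 13: 9652 + 855 = 10507
container 14: 10507 + 855 = 11362
container 15: 11362 + 855 = 12217
container 16: 12217 + 855 = 13072
container 17: 13072 + 855 = 13927
container 18: 13927 + 855 = 14782
container 19: 14782 + 855 = 15637
container 20: 15637 + 855 = 16492
container 21: 16492 + 855 = 17347
container 22: 17347 + 855 = 18202
container 23: 18202 + 855 = 19057
container 24: 19057 + 855 = 19912
container 25: 19912 + 855 = 20767
container 26: 20767 + 855 = 21622
container 27: 21622 + 855 = 22477
container 28: 22477 + 855 = 23332
container 29: 23332 + 855 = 24187
container 30: 24187 + 855 = 25042
container 31: 25042 + 855 = 25897
container 32: 25897 + 855 = 26752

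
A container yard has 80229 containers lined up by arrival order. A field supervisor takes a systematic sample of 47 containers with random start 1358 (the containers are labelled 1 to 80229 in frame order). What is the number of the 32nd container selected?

54275

k = 80229/47 = 1707
32nd selection = r + (32−1)·k = 1358 + 31×1707 = 1358 + 52917 = 54275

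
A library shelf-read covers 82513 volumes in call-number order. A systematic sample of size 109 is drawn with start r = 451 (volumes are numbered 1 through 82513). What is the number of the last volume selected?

82207

k = 82513/109 = 757
109th selection = r + (109−1)·k = 451 + 108×757 = 451 + 81756 = 82207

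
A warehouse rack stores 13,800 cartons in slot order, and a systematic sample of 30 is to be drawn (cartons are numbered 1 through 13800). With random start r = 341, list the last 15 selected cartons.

k = N/n = 13800/30 = 460
16th selection = 341 + 15×460 = 7241
17th: 7241 + 460 = 7701
18th: 7701 + 460 = 8161
19th: 8161 + 460 = 8621
20th: 8621 + 460 = 9081
21st: 9081 + 460 = 9541
22nd: 9541 + 460 = 10001
23rd: 10001 + 460 = 10461
24th: 10461 + 460 = 10921
25th: 10921 + 460 = 11381
26th: 11381 + 460 = 11841
27th: 11841 + 460 = 12301
28th: 12301 + 460 = 12761
29th: 12761 + 460 = 13221
30th: 13221 + 460 = 13681

7241, 7701, 8161, 8621, 9081, 9541, 10001, 10461, 10921, 11381, 11841, 12301, 12761, 13221, 13681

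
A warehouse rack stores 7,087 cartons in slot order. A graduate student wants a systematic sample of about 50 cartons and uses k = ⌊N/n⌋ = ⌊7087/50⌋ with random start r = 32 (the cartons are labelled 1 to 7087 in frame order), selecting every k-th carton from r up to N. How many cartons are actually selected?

k = ⌊7087/50⌋ = 141
Achieved size = ⌊(7087 − 32)/141⌋ + 1 = ⌊7055/141⌋ + 1 = 50 + 1 = 51
(last selection: 32 + 50×141 = 7082 ≤ 7087; next would be 7223 > 7087)

51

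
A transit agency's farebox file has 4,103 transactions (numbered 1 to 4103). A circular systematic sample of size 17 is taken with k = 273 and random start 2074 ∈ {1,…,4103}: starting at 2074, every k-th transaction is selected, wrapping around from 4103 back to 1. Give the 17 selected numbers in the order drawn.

Selection 1: 2074
Selection 2: 2074 + 273 = 2347
Selection 3: 2347 + 273 = 2620
Selection 4: 2620 + 273 = 2893
Selection 5: 2893 + 273 = 3166
Selection 6: 3166 + 273 = 3439
Selection 7: 3439 + 273 = 3712
Selection 8: 3712 + 273 = 3985
Selection 9: 3985 + 273 = 4258 → 4258 − 4103 = 155
Selection 10: 155 + 273 = 428
Selection 11: 428 + 273 = 701
Selection 12: 701 + 273 = 974
Selection 13: 974 + 273 = 1247
Selection 14: 1247 + 273 = 1520
Selection 15: 1520 + 273 = 1793
Selection 16: 1793 + 273 = 2066
Selection 17: 2066 + 273 = 2339

2074, 2347, 2620, 2893, 3166, 3439, 3712, 3985, 155, 428, 701, 974, 1247, 1520, 1793, 2066, 2339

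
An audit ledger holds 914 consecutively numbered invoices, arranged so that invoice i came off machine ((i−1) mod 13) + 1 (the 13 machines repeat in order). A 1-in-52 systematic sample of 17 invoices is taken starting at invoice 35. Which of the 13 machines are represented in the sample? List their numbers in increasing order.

Consecutive selections differ by k = 52, so their machine numbers differ by 52 mod 13 = 0.
gcd(52, 13) = 13, so the sample visits 13/13 = 1 distinct residues mod 13.
Start 35 is machine 9; the machines hit are 9.

9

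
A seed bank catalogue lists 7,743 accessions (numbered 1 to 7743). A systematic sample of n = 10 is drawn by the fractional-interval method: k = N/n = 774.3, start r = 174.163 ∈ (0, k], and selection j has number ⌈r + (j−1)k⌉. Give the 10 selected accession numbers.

175, 949, 1723, 2498, 3272, 4046, 4820, 5595, 6369, 7143

j=1: r + 0k = 174.163 → ⌈·⌉ = 175
j=2: r + 1k = 948.463 → ⌈·⌉ = 949
j=3: r + 2k = 1722.763 → ⌈·⌉ = 1723
j=4: r + 3k = 2497.063 → ⌈·⌉ = 2498
j=5: r + 4k = 3271.363 → ⌈·⌉ = 3272
j=6: r + 5k = 4045.663 → ⌈·⌉ = 4046
j=7: r + 6k = 4819.963 → ⌈·⌉ = 4820
j=8: r + 7k = 5594.263 → ⌈·⌉ = 5595
j=9: r + 8k = 6368.563 → ⌈·⌉ = 6369
j=10: r + 9k = 7142.863 → ⌈·⌉ = 7143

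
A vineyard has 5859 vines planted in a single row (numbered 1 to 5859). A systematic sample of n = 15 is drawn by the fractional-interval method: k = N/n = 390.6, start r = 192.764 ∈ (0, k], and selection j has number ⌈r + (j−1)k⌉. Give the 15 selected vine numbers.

193, 584, 974, 1365, 1756, 2146, 2537, 2927, 3318, 3709, 4099, 4490, 4880, 5271, 5662

j=1: r + 0k = 192.764 → ⌈·⌉ = 193
j=2: r + 1k = 583.364 → ⌈·⌉ = 584
j=3: r + 2k = 973.964 → ⌈·⌉ = 974
j=4: r + 3k = 1364.564 → ⌈·⌉ = 1365
j=5: r + 4k = 1755.164 → ⌈·⌉ = 1756
j=6: r + 5k = 2145.764 → ⌈·⌉ = 2146
j=7: r + 6k = 2536.364 → ⌈·⌉ = 2537
j=8: r + 7k = 2926.964 → ⌈·⌉ = 2927
j=9: r + 8k = 3317.564 → ⌈·⌉ = 3318
j=10: r + 9k = 3708.164 → ⌈·⌉ = 3709
j=11: r + 10k = 4098.764 → ⌈·⌉ = 4099
j=12: r + 11k = 4489.364 → ⌈·⌉ = 4490
j=13: r + 12k = 4879.964 → ⌈·⌉ = 4880
j=14: r + 13k = 5270.564 → ⌈·⌉ = 5271
j=15: r + 14k = 5661.164 → ⌈·⌉ = 5662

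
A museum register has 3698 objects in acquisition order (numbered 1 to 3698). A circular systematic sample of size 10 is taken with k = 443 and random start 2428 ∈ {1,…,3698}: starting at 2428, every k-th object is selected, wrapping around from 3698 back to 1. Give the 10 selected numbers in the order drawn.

2428, 2871, 3314, 59, 502, 945, 1388, 1831, 2274, 2717

Selection 1: 2428
Selection 2: 2428 + 443 = 2871
Selection 3: 2871 + 443 = 3314
Selection 4: 3314 + 443 = 3757 → 3757 − 3698 = 59
Selection 5: 59 + 443 = 502
Selection 6: 502 + 443 = 945
Selection 7: 945 + 443 = 1388
Selection 8: 1388 + 443 = 1831
Selection 9: 1831 + 443 = 2274
Selection 10: 2274 + 443 = 2717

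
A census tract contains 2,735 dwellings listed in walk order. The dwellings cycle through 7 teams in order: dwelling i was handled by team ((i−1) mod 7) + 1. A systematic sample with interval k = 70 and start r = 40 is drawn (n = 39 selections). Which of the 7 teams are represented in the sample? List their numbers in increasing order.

5

Consecutive selections differ by k = 70, so their team numbers differ by 70 mod 7 = 0.
gcd(70, 7) = 7, so the sample visits 7/7 = 1 distinct residues mod 7.
Start 40 is team 5; the teams hit are 5.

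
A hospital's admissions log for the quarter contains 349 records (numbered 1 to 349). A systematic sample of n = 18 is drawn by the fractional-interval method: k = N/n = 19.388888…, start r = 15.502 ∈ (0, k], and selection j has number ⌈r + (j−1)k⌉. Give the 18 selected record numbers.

16, 35, 55, 74, 94, 113, 132, 152, 171, 191, 210, 229, 249, 268, 287, 307, 326, 346

j=1: r + 0k = 15.502 → ⌈·⌉ = 16
j=2: r + 1k = 34.890888… → ⌈·⌉ = 35
j=3: r + 2k = 54.279777… → ⌈·⌉ = 55
j=4: r + 3k = 73.668666… → ⌈·⌉ = 74
j=5: r + 4k = 93.057555… → ⌈·⌉ = 94
j=6: r + 5k = 112.446444… → ⌈·⌉ = 113
j=7: r + 6k = 131.835333… → ⌈·⌉ = 132
j=8: r + 7k = 151.224222… → ⌈·⌉ = 152
j=9: r + 8k = 170.613111… → ⌈·⌉ = 171
j=10: r + 9k = 190.002 → ⌈·⌉ = 191
j=11: r + 10k = 209.390888… → ⌈·⌉ = 210
j=12: r + 11k = 228.779777… → ⌈·⌉ = 229
j=13: r + 12k = 248.168666… → ⌈·⌉ = 249
j=14: r + 13k = 267.557555… → ⌈·⌉ = 268
j=15: r + 14k = 286.946444… → ⌈·⌉ = 287
j=16: r + 15k = 306.335333… → ⌈·⌉ = 307
j=17: r + 16k = 325.724222… → ⌈·⌉ = 326
j=18: r + 17k = 345.113111… → ⌈·⌉ = 346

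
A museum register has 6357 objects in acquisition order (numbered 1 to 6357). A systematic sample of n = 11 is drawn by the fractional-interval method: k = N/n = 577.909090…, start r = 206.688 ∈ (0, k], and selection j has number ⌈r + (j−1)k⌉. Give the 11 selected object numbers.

207, 785, 1363, 1941, 2519, 3097, 3675, 4253, 4830, 5408, 5986

j=1: r + 0k = 206.688 → ⌈·⌉ = 207
j=2: r + 1k = 784.597090… → ⌈·⌉ = 785
j=3: r + 2k = 1362.506181… → ⌈·⌉ = 1363
j=4: r + 3k = 1940.415272… → ⌈·⌉ = 1941
j=5: r + 4k = 2518.324363… → ⌈·⌉ = 2519
j=6: r + 5k = 3096.233454… → ⌈·⌉ = 3097
j=7: r + 6k = 3674.142545… → ⌈·⌉ = 3675
j=8: r + 7k = 4252.051636… → ⌈·⌉ = 4253
j=9: r + 8k = 4829.960727… → ⌈·⌉ = 4830
j=10: r + 9k = 5407.869818… → ⌈·⌉ = 5408
j=11: r + 10k = 5985.778909… → ⌈·⌉ = 5986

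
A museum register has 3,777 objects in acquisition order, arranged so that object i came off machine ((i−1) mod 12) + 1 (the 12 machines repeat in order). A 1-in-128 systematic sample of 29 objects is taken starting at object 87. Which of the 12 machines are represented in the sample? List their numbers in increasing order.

Consecutive selections differ by k = 128, so their machine numbers differ by 128 mod 12 = 8.
gcd(128, 12) = 4, so the sample visits 12/4 = 3 distinct residues mod 12.
Start 87 is machine 3; the machines hit are 3, 7, 11.

3, 7, 11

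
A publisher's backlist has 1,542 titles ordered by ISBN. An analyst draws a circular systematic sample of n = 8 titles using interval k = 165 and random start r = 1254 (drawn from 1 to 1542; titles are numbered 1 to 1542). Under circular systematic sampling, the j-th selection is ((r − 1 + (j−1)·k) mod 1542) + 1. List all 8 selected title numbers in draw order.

1254, 1419, 42, 207, 372, 537, 702, 867

Selection 1: 1254
Selection 2: 1254 + 165 = 1419
Selection 3: 1419 + 165 = 1584 → 1584 − 1542 = 42
Selection 4: 42 + 165 = 207
Selection 5: 207 + 165 = 372
Selection 6: 372 + 165 = 537
Selection 7: 537 + 165 = 702
Selection 8: 702 + 165 = 867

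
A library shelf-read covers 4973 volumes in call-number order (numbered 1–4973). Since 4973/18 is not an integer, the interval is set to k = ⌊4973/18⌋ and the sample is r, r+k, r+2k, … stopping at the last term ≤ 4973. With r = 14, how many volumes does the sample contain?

18

k = ⌊4973/18⌋ = 276
Achieved size = ⌊(4973 − 14)/276⌋ + 1 = ⌊4959/276⌋ + 1 = 17 + 1 = 18
(last selection: 14 + 17×276 = 4706 ≤ 4973; next would be 4982 > 4973)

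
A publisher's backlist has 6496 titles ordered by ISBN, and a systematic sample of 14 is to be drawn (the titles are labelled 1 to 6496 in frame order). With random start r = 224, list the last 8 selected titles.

k = N/n = 6496/14 = 464
7th selection = 224 + 6×464 = 3008
8th: 3008 + 464 = 3472
9th: 3472 + 464 = 3936
10th: 3936 + 464 = 4400
11th: 4400 + 464 = 4864
12th: 4864 + 464 = 5328
13th: 5328 + 464 = 5792
14th: 5792 + 464 = 6256

3008, 3472, 3936, 4400, 4864, 5328, 5792, 6256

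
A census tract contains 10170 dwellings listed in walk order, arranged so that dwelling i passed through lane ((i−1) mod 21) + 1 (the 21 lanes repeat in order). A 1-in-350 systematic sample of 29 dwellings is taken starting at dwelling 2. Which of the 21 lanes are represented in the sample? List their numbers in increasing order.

Consecutive selections differ by k = 350, so their lane numbers differ by 350 mod 21 = 14.
gcd(350, 21) = 7, so the sample visits 21/7 = 3 distinct residues mod 21.
Start 2 is lane 2; the lanes hit are 2, 9, 16.

2, 9, 16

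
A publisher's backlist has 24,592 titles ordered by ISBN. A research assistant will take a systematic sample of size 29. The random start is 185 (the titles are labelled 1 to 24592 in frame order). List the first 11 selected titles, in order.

k = N/n = 24592/29 = 848
title 1: 185
title 2: 185 + 848 = 1033
title 3: 1033 + 848 = 1881
title 4: 1881 + 848 = 2729
title 5: 2729 + 848 = 3577
title 6: 3577 + 848 = 4425
title 7: 4425 + 848 = 5273
title 8: 5273 + 848 = 6121
title 9: 6121 + 848 = 6969
title 10: 6969 + 848 = 7817
title 11: 7817 + 848 = 8665

185, 1033, 1881, 2729, 3577, 4425, 5273, 6121, 6969, 7817, 8665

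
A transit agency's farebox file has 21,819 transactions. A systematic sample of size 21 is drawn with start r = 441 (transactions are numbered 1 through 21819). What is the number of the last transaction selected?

21221

k = 21819/21 = 1039
21st selection = r + (21−1)·k = 441 + 20×1039 = 441 + 20780 = 21221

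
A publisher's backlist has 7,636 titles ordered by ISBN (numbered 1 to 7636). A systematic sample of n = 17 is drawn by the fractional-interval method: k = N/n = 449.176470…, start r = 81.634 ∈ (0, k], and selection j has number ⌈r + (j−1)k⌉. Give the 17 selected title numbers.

82, 531, 980, 1430, 1879, 2328, 2777, 3226, 3676, 4125, 4574, 5023, 5472, 5921, 6371, 6820, 7269

j=1: r + 0k = 81.634 → ⌈·⌉ = 82
j=2: r + 1k = 530.810470… → ⌈·⌉ = 531
j=3: r + 2k = 979.986941… → ⌈·⌉ = 980
j=4: r + 3k = 1429.163411… → ⌈·⌉ = 1430
j=5: r + 4k = 1878.339882… → ⌈·⌉ = 1879
j=6: r + 5k = 2327.516352… → ⌈·⌉ = 2328
j=7: r + 6k = 2776.692823… → ⌈·⌉ = 2777
j=8: r + 7k = 3225.869294… → ⌈·⌉ = 3226
j=9: r + 8k = 3675.045764… → ⌈·⌉ = 3676
j=10: r + 9k = 4124.222235… → ⌈·⌉ = 4125
j=11: r + 10k = 4573.398705… → ⌈·⌉ = 4574
j=12: r + 11k = 5022.575176… → ⌈·⌉ = 5023
j=13: r + 12k = 5471.751647… → ⌈·⌉ = 5472
j=14: r + 13k = 5920.928117… → ⌈·⌉ = 5921
j=15: r + 14k = 6370.104588… → ⌈·⌉ = 6371
j=16: r + 15k = 6819.281058… → ⌈·⌉ = 6820
j=17: r + 16k = 7268.457529… → ⌈·⌉ = 7269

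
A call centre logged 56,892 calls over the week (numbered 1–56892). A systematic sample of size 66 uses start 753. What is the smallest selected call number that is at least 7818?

8511

k = 56892/66 = 862
Steps past start: ⌈(7818 − 753)/862⌉ = ⌈7065/862⌉ = 9
Selected call: 753 + 9×862 = 8511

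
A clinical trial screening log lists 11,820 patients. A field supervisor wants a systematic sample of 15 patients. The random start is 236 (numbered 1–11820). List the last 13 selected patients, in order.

k = N/n = 11820/15 = 788
3rd selection = 236 + 2×788 = 1812
4th: 1812 + 788 = 2600
5th: 2600 + 788 = 3388
6th: 3388 + 788 = 4176
7th: 4176 + 788 = 4964
8th: 4964 + 788 = 5752
9th: 5752 + 788 = 6540
10th: 6540 + 788 = 7328
11th: 7328 + 788 = 8116
12th: 8116 + 788 = 8904
13th: 8904 + 788 = 9692
14th: 9692 + 788 = 10480
15th: 10480 + 788 = 11268

1812, 2600, 3388, 4176, 4964, 5752, 6540, 7328, 8116, 8904, 9692, 10480, 11268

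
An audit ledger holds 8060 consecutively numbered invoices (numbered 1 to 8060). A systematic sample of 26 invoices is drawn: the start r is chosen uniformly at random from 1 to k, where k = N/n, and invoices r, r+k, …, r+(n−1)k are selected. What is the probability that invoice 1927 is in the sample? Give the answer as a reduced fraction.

k = 8060/26 = 310.
Invoice 1927 is selected iff r ≡ 1927 (mod 310); exactly one such r in {1,…,310}.
Inclusion probability = 1/310.

1/310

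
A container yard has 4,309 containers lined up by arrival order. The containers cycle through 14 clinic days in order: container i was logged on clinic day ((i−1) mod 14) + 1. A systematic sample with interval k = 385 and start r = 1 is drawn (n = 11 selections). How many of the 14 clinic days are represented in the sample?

Consecutive selections differ by k = 385, so their clinic day numbers differ by 385 mod 14 = 7.
gcd(385, 14) = 7, so the sample visits 14/7 = 2 distinct residues mod 14.
Start 1 is clinic day 1; the clinic days hit are 1, 8.

2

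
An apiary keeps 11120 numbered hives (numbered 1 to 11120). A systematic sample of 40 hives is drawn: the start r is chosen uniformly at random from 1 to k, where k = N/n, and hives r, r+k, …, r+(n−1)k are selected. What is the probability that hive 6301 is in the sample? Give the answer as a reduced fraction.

1/278

k = 11120/40 = 278.
Hive 6301 is selected iff r ≡ 6301 (mod 278); exactly one such r in {1,…,278}.
Inclusion probability = 1/278.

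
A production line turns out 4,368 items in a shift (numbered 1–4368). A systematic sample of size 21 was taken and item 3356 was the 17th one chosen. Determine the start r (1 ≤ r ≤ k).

28

k = 4368/21 = 208
r = 3356 − (17−1)×208 = 3356 − 3328 = 28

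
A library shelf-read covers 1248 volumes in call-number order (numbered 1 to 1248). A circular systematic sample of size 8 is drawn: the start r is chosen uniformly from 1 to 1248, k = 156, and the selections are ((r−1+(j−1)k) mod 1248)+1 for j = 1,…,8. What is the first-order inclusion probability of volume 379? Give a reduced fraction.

1/156

For each position j, as r ranges over 1…1248 the j-th selection hits every volume exactly once, so volume 379 is selected for exactly 8 of the 1248 starts.
Inclusion probability = 8/1248 = 1/156.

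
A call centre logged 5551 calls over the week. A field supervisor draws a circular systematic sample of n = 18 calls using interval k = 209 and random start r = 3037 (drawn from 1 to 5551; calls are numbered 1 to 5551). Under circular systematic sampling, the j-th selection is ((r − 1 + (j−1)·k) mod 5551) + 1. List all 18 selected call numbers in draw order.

Selection 1: 3037
Selection 2: 3037 + 209 = 3246
Selection 3: 3246 + 209 = 3455
Selection 4: 3455 + 209 = 3664
Selection 5: 3664 + 209 = 3873
Selection 6: 3873 + 209 = 4082
Selection 7: 4082 + 209 = 4291
Selection 8: 4291 + 209 = 4500
Selection 9: 4500 + 209 = 4709
Selection 10: 4709 + 209 = 4918
Selection 11: 4918 + 209 = 5127
Selection 12: 5127 + 209 = 5336
Selection 13: 5336 + 209 = 5545
Selection 14: 5545 + 209 = 5754 → 5754 − 5551 = 203
Selection 15: 203 + 209 = 412
Selection 16: 412 + 209 = 621
Selection 17: 621 + 209 = 830
Selection 18: 830 + 209 = 1039

3037, 3246, 3455, 3664, 3873, 4082, 4291, 4500, 4709, 4918, 5127, 5336, 5545, 203, 412, 621, 830, 1039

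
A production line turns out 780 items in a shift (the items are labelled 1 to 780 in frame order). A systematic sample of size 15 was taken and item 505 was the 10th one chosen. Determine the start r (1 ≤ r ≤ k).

k = 780/15 = 52
r = 505 − (10−1)×52 = 505 − 468 = 37

37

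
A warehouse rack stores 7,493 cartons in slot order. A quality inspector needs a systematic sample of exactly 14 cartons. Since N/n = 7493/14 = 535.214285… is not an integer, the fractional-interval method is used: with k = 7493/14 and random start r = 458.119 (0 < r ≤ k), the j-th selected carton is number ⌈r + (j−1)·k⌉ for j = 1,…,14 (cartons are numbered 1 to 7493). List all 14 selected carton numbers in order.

j=1: r + 0k = 458.119 → ⌈·⌉ = 459
j=2: r + 1k = 993.333285… → ⌈·⌉ = 994
j=3: r + 2k = 1528.547571… → ⌈·⌉ = 1529
j=4: r + 3k = 2063.761857… → ⌈·⌉ = 2064
j=5: r + 4k = 2598.976142… → ⌈·⌉ = 2599
j=6: r + 5k = 3134.190428… → ⌈·⌉ = 3135
j=7: r + 6k = 3669.404714… → ⌈·⌉ = 3670
j=8: r + 7k = 4204.619 → ⌈·⌉ = 4205
j=9: r + 8k = 4739.833285… → ⌈·⌉ = 4740
j=10: r + 9k = 5275.047571… → ⌈·⌉ = 5276
j=11: r + 10k = 5810.261857… → ⌈·⌉ = 5811
j=12: r + 11k = 6345.476142… → ⌈·⌉ = 6346
j=13: r + 12k = 6880.690428… → ⌈·⌉ = 6881
j=14: r + 13k = 7415.904714… → ⌈·⌉ = 7416

459, 994, 1529, 2064, 2599, 3135, 3670, 4205, 4740, 5276, 5811, 6346, 6881, 7416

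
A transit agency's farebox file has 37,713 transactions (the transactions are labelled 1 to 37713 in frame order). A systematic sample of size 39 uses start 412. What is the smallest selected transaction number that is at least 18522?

k = 37713/39 = 967
Steps past start: ⌈(18522 − 412)/967⌉ = ⌈18110/967⌉ = 19
Selected transaction: 412 + 19×967 = 18785

18785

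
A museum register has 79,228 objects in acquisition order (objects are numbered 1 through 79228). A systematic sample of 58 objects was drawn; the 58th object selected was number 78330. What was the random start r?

k = 79228/58 = 1366
r = 78330 − (58−1)×1366 = 78330 − 77862 = 468

468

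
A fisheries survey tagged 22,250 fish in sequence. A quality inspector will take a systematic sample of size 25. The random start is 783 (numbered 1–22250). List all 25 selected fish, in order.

k = N/n = 22250/25 = 890
fish 1: 783
fish 2: 783 + 890 = 1673
fish 3: 1673 + 890 = 2563
fish 4: 2563 + 890 = 3453
fish 5: 3453 + 890 = 4343
fish 6: 4343 + 890 = 5233
fish 7: 5233 + 890 = 6123
fish 8: 6123 + 890 = 7013
fish 9: 7013 + 890 = 7903
fish 10: 7903 + 890 = 8793
fish 11: 8793 + 890 = 9683
fish 12: 9683 + 890 = 10573
fish 13: 10573 + 890 = 11463
fish 14: 11463 + 890 = 12353
fish 15: 12353 + 890 = 13243
fish 16: 13243 + 890 = 14133
fish 17: 14133 + 890 = 15023
fish 18: 15023 + 890 = 15913
fish 19: 15913 + 890 = 16803
fish 20: 16803 + 890 = 17693
fish 21: 17693 + 890 = 18583
fish 22: 18583 + 890 = 19473
fish 23: 19473 + 890 = 20363
fish 24: 20363 + 890 = 21253
fish 25: 21253 + 890 = 22143

783, 1673, 2563, 3453, 4343, 5233, 6123, 7013, 7903, 8793, 9683, 10573, 11463, 12353, 13243, 14133, 15023, 15913, 16803, 17693, 18583, 19473, 20363, 21253, 22143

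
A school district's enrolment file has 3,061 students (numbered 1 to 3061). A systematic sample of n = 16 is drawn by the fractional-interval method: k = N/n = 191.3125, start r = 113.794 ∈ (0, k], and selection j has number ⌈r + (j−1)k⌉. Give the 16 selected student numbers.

j=1: r + 0k = 113.794 → ⌈·⌉ = 114
j=2: r + 1k = 305.1065 → ⌈·⌉ = 306
j=3: r + 2k = 496.419 → ⌈·⌉ = 497
j=4: r + 3k = 687.7315 → ⌈·⌉ = 688
j=5: r + 4k = 879.044 → ⌈·⌉ = 880
j=6: r + 5k = 1070.3565 → ⌈·⌉ = 1071
j=7: r + 6k = 1261.669 → ⌈·⌉ = 1262
j=8: r + 7k = 1452.9815 → ⌈·⌉ = 1453
j=9: r + 8k = 1644.294 → ⌈·⌉ = 1645
j=10: r + 9k = 1835.6065 → ⌈·⌉ = 1836
j=11: r + 10k = 2026.919 → ⌈·⌉ = 2027
j=12: r + 11k = 2218.2315 → ⌈·⌉ = 2219
j=13: r + 12k = 2409.544 → ⌈·⌉ = 2410
j=14: r + 13k = 2600.8565 → ⌈·⌉ = 2601
j=15: r + 14k = 2792.169 → ⌈·⌉ = 2793
j=16: r + 15k = 2983.4815 → ⌈·⌉ = 2984

114, 306, 497, 688, 880, 1071, 1262, 1453, 1645, 1836, 2027, 2219, 2410, 2601, 2793, 2984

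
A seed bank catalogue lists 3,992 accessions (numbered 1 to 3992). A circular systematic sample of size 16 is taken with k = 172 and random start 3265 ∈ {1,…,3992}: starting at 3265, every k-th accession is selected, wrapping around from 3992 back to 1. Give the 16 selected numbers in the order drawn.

3265, 3437, 3609, 3781, 3953, 133, 305, 477, 649, 821, 993, 1165, 1337, 1509, 1681, 1853

Selection 1: 3265
Selection 2: 3265 + 172 = 3437
Selection 3: 3437 + 172 = 3609
Selection 4: 3609 + 172 = 3781
Selection 5: 3781 + 172 = 3953
Selection 6: 3953 + 172 = 4125 → 4125 − 3992 = 133
Selection 7: 133 + 172 = 305
Selection 8: 305 + 172 = 477
Selection 9: 477 + 172 = 649
Selection 10: 649 + 172 = 821
Selection 11: 821 + 172 = 993
Selection 12: 993 + 172 = 1165
Selection 13: 1165 + 172 = 1337
Selection 14: 1337 + 172 = 1509
Selection 15: 1509 + 172 = 1681
Selection 16: 1681 + 172 = 1853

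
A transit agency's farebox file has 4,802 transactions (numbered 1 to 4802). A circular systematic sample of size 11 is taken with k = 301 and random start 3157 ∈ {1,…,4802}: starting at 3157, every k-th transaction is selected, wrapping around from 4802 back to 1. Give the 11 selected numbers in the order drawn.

Selection 1: 3157
Selection 2: 3157 + 301 = 3458
Selection 3: 3458 + 301 = 3759
Selection 4: 3759 + 301 = 4060
Selection 5: 4060 + 301 = 4361
Selection 6: 4361 + 301 = 4662
Selection 7: 4662 + 301 = 4963 → 4963 − 4802 = 161
Selection 8: 161 + 301 = 462
Selection 9: 462 + 301 = 763
Selection 10: 763 + 301 = 1064
Selection 11: 1064 + 301 = 1365

3157, 3458, 3759, 4060, 4361, 4662, 161, 462, 763, 1064, 1365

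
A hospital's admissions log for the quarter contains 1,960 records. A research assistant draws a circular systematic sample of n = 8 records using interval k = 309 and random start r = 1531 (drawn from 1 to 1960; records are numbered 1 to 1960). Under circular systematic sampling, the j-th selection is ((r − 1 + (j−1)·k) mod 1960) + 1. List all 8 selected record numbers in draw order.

1531, 1840, 189, 498, 807, 1116, 1425, 1734

Selection 1: 1531
Selection 2: 1531 + 309 = 1840
Selection 3: 1840 + 309 = 2149 → 2149 − 1960 = 189
Selection 4: 189 + 309 = 498
Selection 5: 498 + 309 = 807
Selection 6: 807 + 309 = 1116
Selection 7: 1116 + 309 = 1425
Selection 8: 1425 + 309 = 1734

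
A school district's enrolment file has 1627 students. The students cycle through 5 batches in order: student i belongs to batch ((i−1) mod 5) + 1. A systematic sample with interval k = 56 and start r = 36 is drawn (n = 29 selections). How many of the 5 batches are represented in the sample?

5

Consecutive selections differ by k = 56, so their batch numbers differ by 56 mod 5 = 1.
gcd(56, 5) = 1, so the sample visits 5/1 = 5 distinct residues mod 5.
Start 36 is batch 1; the batches hit are 1, 2, 3, 4, 5.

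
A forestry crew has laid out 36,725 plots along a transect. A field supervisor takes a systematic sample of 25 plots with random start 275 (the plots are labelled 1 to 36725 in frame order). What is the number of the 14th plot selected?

k = 36725/25 = 1469
14th selection = r + (14−1)·k = 275 + 13×1469 = 275 + 19097 = 19372

19372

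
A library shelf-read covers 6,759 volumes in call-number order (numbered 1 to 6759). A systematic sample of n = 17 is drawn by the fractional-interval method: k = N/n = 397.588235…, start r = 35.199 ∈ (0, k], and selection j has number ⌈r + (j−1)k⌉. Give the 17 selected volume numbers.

36, 433, 831, 1228, 1626, 2024, 2421, 2819, 3216, 3614, 4012, 4409, 4807, 5204, 5602, 6000, 6397

j=1: r + 0k = 35.199 → ⌈·⌉ = 36
j=2: r + 1k = 432.787235… → ⌈·⌉ = 433
j=3: r + 2k = 830.375470… → ⌈·⌉ = 831
j=4: r + 3k = 1227.963705… → ⌈·⌉ = 1228
j=5: r + 4k = 1625.551941… → ⌈·⌉ = 1626
j=6: r + 5k = 2023.140176… → ⌈·⌉ = 2024
j=7: r + 6k = 2420.728411… → ⌈·⌉ = 2421
j=8: r + 7k = 2818.316647… → ⌈·⌉ = 2819
j=9: r + 8k = 3215.904882… → ⌈·⌉ = 3216
j=10: r + 9k = 3613.493117… → ⌈·⌉ = 3614
j=11: r + 10k = 4011.081352… → ⌈·⌉ = 4012
j=12: r + 11k = 4408.669588… → ⌈·⌉ = 4409
j=13: r + 12k = 4806.257823… → ⌈·⌉ = 4807
j=14: r + 13k = 5203.846058… → ⌈·⌉ = 5204
j=15: r + 14k = 5601.434294… → ⌈·⌉ = 5602
j=16: r + 15k = 5999.022529… → ⌈·⌉ = 6000
j=17: r + 16k = 6396.610764… → ⌈·⌉ = 6397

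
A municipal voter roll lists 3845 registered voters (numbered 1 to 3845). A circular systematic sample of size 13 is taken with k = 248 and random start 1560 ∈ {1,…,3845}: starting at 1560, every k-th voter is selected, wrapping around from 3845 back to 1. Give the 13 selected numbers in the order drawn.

1560, 1808, 2056, 2304, 2552, 2800, 3048, 3296, 3544, 3792, 195, 443, 691

Selection 1: 1560
Selection 2: 1560 + 248 = 1808
Selection 3: 1808 + 248 = 2056
Selection 4: 2056 + 248 = 2304
Selection 5: 2304 + 248 = 2552
Selection 6: 2552 + 248 = 2800
Selection 7: 2800 + 248 = 3048
Selection 8: 3048 + 248 = 3296
Selection 9: 3296 + 248 = 3544
Selection 10: 3544 + 248 = 3792
Selection 11: 3792 + 248 = 4040 → 4040 − 3845 = 195
Selection 12: 195 + 248 = 443
Selection 13: 443 + 248 = 691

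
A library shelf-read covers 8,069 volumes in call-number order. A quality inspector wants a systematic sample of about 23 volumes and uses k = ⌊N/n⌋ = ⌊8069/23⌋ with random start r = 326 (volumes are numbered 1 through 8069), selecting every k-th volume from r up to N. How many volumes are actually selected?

k = ⌊8069/23⌋ = 350
Achieved size = ⌊(8069 − 326)/350⌋ + 1 = ⌊7743/350⌋ + 1 = 22 + 1 = 23
(last selection: 326 + 22×350 = 8026 ≤ 8069; next would be 8376 > 8069)

23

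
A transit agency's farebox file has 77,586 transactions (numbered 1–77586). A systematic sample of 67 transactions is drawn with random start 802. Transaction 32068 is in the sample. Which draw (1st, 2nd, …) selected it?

28

k = 77586/67 = 1158
position = (32068 − 802)/1158 + 1 = 31266/1158 + 1 = 27 + 1 = 28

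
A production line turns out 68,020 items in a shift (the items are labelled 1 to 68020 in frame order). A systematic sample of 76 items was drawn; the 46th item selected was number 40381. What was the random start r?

k = 68020/76 = 895
r = 40381 − (46−1)×895 = 40381 − 40275 = 106

106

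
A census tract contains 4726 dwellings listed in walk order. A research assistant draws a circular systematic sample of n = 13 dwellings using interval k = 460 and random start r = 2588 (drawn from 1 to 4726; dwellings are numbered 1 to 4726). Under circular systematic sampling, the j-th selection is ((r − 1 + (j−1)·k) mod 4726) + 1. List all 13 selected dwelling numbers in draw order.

Selection 1: 2588
Selection 2: 2588 + 460 = 3048
Selection 3: 3048 + 460 = 3508
Selection 4: 3508 + 460 = 3968
Selection 5: 3968 + 460 = 4428
Selection 6: 4428 + 460 = 4888 → 4888 − 4726 = 162
Selection 7: 162 + 460 = 622
Selection 8: 622 + 460 = 1082
Selection 9: 1082 + 460 = 1542
Selection 10: 1542 + 460 = 2002
Selection 11: 2002 + 460 = 2462
Selection 12: 2462 + 460 = 2922
Selection 13: 2922 + 460 = 3382

2588, 3048, 3508, 3968, 4428, 162, 622, 1082, 1542, 2002, 2462, 2922, 3382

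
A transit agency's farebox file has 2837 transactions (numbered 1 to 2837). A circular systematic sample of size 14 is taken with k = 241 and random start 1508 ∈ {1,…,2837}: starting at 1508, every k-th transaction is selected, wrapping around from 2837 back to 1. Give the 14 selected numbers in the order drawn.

1508, 1749, 1990, 2231, 2472, 2713, 117, 358, 599, 840, 1081, 1322, 1563, 1804

Selection 1: 1508
Selection 2: 1508 + 241 = 1749
Selection 3: 1749 + 241 = 1990
Selection 4: 1990 + 241 = 2231
Selection 5: 2231 + 241 = 2472
Selection 6: 2472 + 241 = 2713
Selection 7: 2713 + 241 = 2954 → 2954 − 2837 = 117
Selection 8: 117 + 241 = 358
Selection 9: 358 + 241 = 599
Selection 10: 599 + 241 = 840
Selection 11: 840 + 241 = 1081
Selection 12: 1081 + 241 = 1322
Selection 13: 1322 + 241 = 1563
Selection 14: 1563 + 241 = 1804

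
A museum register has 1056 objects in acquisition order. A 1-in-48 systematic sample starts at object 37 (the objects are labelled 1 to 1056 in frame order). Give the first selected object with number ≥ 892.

901

k = 48
Steps past start: ⌈(892 − 37)/48⌉ = ⌈855/48⌉ = 18
Selected object: 37 + 18×48 = 901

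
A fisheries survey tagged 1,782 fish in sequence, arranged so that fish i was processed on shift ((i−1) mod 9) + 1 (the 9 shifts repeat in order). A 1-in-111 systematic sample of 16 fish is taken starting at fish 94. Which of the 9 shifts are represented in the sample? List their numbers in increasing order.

Consecutive selections differ by k = 111, so their shift numbers differ by 111 mod 9 = 3.
gcd(111, 9) = 3, so the sample visits 9/3 = 3 distinct residues mod 9.
Start 94 is shift 4; the shifts hit are 1, 4, 7.

1, 4, 7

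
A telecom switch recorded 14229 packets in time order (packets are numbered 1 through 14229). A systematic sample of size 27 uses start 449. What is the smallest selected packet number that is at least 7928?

8354

k = 14229/27 = 527
Steps past start: ⌈(7928 − 449)/527⌉ = ⌈7479/527⌉ = 15
Selected packet: 449 + 15×527 = 8354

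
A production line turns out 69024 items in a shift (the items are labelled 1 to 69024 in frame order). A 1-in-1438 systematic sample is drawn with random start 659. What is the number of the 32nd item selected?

k = 1438
32nd selection = r + (32−1)·k = 659 + 31×1438 = 659 + 44578 = 45237

45237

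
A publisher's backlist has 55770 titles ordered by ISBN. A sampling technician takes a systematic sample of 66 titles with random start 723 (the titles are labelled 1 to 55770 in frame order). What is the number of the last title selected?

55648

k = 55770/66 = 845
66th selection = r + (66−1)·k = 723 + 65×845 = 723 + 54925 = 55648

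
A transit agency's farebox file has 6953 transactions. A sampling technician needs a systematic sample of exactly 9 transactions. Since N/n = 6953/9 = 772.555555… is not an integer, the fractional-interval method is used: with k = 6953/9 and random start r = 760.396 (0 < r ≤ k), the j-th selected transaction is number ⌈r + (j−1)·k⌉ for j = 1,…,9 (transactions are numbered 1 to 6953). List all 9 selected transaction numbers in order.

761, 1533, 2306, 3079, 3851, 4624, 5396, 6169, 6941

j=1: r + 0k = 760.396 → ⌈·⌉ = 761
j=2: r + 1k = 1532.951555… → ⌈·⌉ = 1533
j=3: r + 2k = 2305.507111… → ⌈·⌉ = 2306
j=4: r + 3k = 3078.062666… → ⌈·⌉ = 3079
j=5: r + 4k = 3850.618222… → ⌈·⌉ = 3851
j=6: r + 5k = 4623.173777… → ⌈·⌉ = 4624
j=7: r + 6k = 5395.729333… → ⌈·⌉ = 5396
j=8: r + 7k = 6168.284888… → ⌈·⌉ = 6169
j=9: r + 8k = 6940.840444… → ⌈·⌉ = 6941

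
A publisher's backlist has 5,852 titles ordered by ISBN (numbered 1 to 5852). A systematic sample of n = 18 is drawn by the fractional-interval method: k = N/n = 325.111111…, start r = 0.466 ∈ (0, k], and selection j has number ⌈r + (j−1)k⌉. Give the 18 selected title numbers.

1, 326, 651, 976, 1301, 1627, 1952, 2277, 2602, 2927, 3252, 3577, 3902, 4227, 4553, 4878, 5203, 5528

j=1: r + 0k = 0.466 → ⌈·⌉ = 1
j=2: r + 1k = 325.577111… → ⌈·⌉ = 326
j=3: r + 2k = 650.688222… → ⌈·⌉ = 651
j=4: r + 3k = 975.799333… → ⌈·⌉ = 976
j=5: r + 4k = 1300.910444… → ⌈·⌉ = 1301
j=6: r + 5k = 1626.021555… → ⌈·⌉ = 1627
j=7: r + 6k = 1951.132666… → ⌈·⌉ = 1952
j=8: r + 7k = 2276.243777… → ⌈·⌉ = 2277
j=9: r + 8k = 2601.354888… → ⌈·⌉ = 2602
j=10: r + 9k = 2926.466 → ⌈·⌉ = 2927
j=11: r + 10k = 3251.577111… → ⌈·⌉ = 3252
j=12: r + 11k = 3576.688222… → ⌈·⌉ = 3577
j=13: r + 12k = 3901.799333… → ⌈·⌉ = 3902
j=14: r + 13k = 4226.910444… → ⌈·⌉ = 4227
j=15: r + 14k = 4552.021555… → ⌈·⌉ = 4553
j=16: r + 15k = 4877.132666… → ⌈·⌉ = 4878
j=17: r + 16k = 5202.243777… → ⌈·⌉ = 5203
j=18: r + 17k = 5527.354888… → ⌈·⌉ = 5528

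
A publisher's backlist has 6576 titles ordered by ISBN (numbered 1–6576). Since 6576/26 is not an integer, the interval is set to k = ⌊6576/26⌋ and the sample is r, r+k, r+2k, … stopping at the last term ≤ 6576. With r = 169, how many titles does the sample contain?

26

k = ⌊6576/26⌋ = 252
Achieved size = ⌊(6576 − 169)/252⌋ + 1 = ⌊6407/252⌋ + 1 = 25 + 1 = 26
(last selection: 169 + 25×252 = 6469 ≤ 6576; next would be 6721 > 6576)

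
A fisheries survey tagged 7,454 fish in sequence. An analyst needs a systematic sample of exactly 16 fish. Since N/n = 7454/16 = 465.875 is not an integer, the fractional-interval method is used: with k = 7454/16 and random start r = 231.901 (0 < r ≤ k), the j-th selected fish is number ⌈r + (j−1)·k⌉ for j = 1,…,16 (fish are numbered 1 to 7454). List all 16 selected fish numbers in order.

232, 698, 1164, 1630, 2096, 2562, 3028, 3494, 3959, 4425, 4891, 5357, 5823, 6289, 6755, 7221

j=1: r + 0k = 231.901 → ⌈·⌉ = 232
j=2: r + 1k = 697.776 → ⌈·⌉ = 698
j=3: r + 2k = 1163.651 → ⌈·⌉ = 1164
j=4: r + 3k = 1629.526 → ⌈·⌉ = 1630
j=5: r + 4k = 2095.401 → ⌈·⌉ = 2096
j=6: r + 5k = 2561.276 → ⌈·⌉ = 2562
j=7: r + 6k = 3027.151 → ⌈·⌉ = 3028
j=8: r + 7k = 3493.026 → ⌈·⌉ = 3494
j=9: r + 8k = 3958.901 → ⌈·⌉ = 3959
j=10: r + 9k = 4424.776 → ⌈·⌉ = 4425
j=11: r + 10k = 4890.651 → ⌈·⌉ = 4891
j=12: r + 11k = 5356.526 → ⌈·⌉ = 5357
j=13: r + 12k = 5822.401 → ⌈·⌉ = 5823
j=14: r + 13k = 6288.276 → ⌈·⌉ = 6289
j=15: r + 14k = 6754.151 → ⌈·⌉ = 6755
j=16: r + 15k = 7220.026 → ⌈·⌉ = 7221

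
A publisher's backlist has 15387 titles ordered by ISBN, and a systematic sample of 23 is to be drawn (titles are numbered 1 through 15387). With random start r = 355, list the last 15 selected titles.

5707, 6376, 7045, 7714, 8383, 9052, 9721, 10390, 11059, 11728, 12397, 13066, 13735, 14404, 15073

k = N/n = 15387/23 = 669
9th selection = 355 + 8×669 = 5707
10th: 5707 + 669 = 6376
11th: 6376 + 669 = 7045
12th: 7045 + 669 = 7714
13th: 7714 + 669 = 8383
14th: 8383 + 669 = 9052
15th: 9052 + 669 = 9721
16th: 9721 + 669 = 10390
17th: 10390 + 669 = 11059
18th: 11059 + 669 = 11728
19th: 11728 + 669 = 12397
20th: 12397 + 669 = 13066
21st: 13066 + 669 = 13735
22nd: 13735 + 669 = 14404
23rd: 14404 + 669 = 15073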